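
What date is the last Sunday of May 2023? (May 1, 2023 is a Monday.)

May 28, 2023

May 2023 begins on a Monday, so the first Sunday is May 7 (6 days later).
May 2023 has 31 days. Adding weeks: 7, 14, 21, 28 — the last one ≤ 31 is the 28th.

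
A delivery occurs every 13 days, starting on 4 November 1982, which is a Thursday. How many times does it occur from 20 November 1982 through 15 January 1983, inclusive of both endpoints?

Occurrences land 13·i days after 4 November 1982 for i = 0, 1, 2, …
20 November 1982 is 16 days after the start; 16 ÷ 13 = 1 remainder 3; since the remainder is 3, round up to i = 2. First occurrence in the window: #3 on 30 November 1982 (2×13 = 26 days in).
15 January 1983 is 72 days after the start; 72 ÷ 13 = 5 remainder 7. Last occurrence in the window: #6 on 8 January 1983.
Occurrences #3 through #6: 4 in total.

4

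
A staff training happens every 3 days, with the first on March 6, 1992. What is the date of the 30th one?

June 1, 1992

The 30th occurrence is 29 intervals after the first: 29 × 3 = 87 days after March 6, 1992.
March has 31 days — 25 days to the end of March leaves 62.
April has 30 days (32 left).
May has 31 days (1 left).
1 day into June → June 1, 1992.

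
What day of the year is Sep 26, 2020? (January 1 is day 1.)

270

Days in months before Sep: 31 + 29 + 31 + 30 + 31 + 30 + 31 + 31 = 244.
Plus 26 days into Sep → day 270.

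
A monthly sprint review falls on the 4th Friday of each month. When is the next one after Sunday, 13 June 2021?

25 June 2021

June 2021 starts on a Tuesday; its first Friday is the 4th, so the 4th Friday is the 25th — 25 June 2021.
25 June 2021 is after 13 June 2021, so that is the next one.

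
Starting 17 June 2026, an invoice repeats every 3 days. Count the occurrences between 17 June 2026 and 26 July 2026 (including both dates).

14

Occurrences land 3·i days after 17 June 2026 for i = 0, 1, 2, …
The window opens on the start date, so the first occurrence inside is #1 on 17 June 2026.
26 July 2026 is 39 days after the start; 39 ÷ 3 = 13 remainder 0. Last occurrence in the window: #14 on 26 July 2026.
Occurrences #1 through #14: 14 in total.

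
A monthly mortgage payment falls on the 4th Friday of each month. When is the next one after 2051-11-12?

2051-11-24

November 2051 starts on a Wednesday; its first Friday is the 3rd, so the 4th Friday is the 24th — 2051-11-24.
2051-11-24 is after 2051-11-12, so that is the next one.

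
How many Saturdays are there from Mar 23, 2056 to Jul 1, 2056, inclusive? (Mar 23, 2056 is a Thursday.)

Mar 23, 2056 is a Thursday; the first Saturday on or after it is Mar 25, 2056 (2 days later).
From Mar 25, 2056 to Jul 1, 2056: 6 + 30 + 31 + 30 + 1 = 98 days (rest of Mar, Apr, May, Jun, Jul).
98 ÷ 7 = 14 full weeks with remainder 0, so 14 more Saturdays after the first → 15.

15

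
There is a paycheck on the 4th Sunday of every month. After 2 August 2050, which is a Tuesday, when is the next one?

August 2050 starts on a Monday; its first Sunday is the 7th, so the 4th Sunday is the 28th — 28 August 2050.
28 August 2050 is after 2 August 2050, so that is the next one.

28 August 2050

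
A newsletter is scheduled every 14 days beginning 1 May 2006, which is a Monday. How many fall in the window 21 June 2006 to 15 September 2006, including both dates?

6

Occurrences land 14·i days after 1 May 2006 for i = 0, 1, 2, …
21 June 2006 is 51 days after the start; 51 ÷ 14 = 3 remainder 9; since the remainder is 9, round up to i = 4. First occurrence in the window: #5 on 26 June 2006 (4×14 = 56 days in).
15 September 2006 is 137 days after the start; 137 ÷ 14 = 9 remainder 11. Last occurrence in the window: #10 on 4 September 2006.
Occurrences #5 through #10: 6 in total.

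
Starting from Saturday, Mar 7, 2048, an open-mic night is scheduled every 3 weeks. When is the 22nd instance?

May 22, 2049

The 22nd occurrence is 21 intervals after the first: 21 × 21 = 441 days after Mar 7, 2048.
Mar has 31 days — 24 days to the end of Mar leaves 417.
From end of Mar to end of 2048 is 275 days (142 left).
Jan has 31 days (111 left).
Feb has 28 days (83 left).
Mar has 31 days (52 left).
Apr has 30 days (22 left).
22 days into May → May 22, 2049.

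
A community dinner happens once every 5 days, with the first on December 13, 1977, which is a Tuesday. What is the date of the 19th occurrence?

The 19th occurrence is 18 intervals after the first: 18 × 5 = 90 days after December 13, 1977.
December has 31 days — 18 days to the end of December leaves 72.
January has 31 days (41 left).
February has 28 days (13 left).
13 days into March → March 13, 1978.

March 13, 1978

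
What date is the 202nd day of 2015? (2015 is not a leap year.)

Jul 21, 2015

Jan has 31 days (202 − 31 = 171 remain).
Feb has 28 days (171 − 28 = 143 remain).
Mar has 31 days (143 − 31 = 112 remain).
Apr has 30 days (112 − 30 = 82 remain).
May has 31 days (82 − 31 = 51 remain).
Jun has 30 days (51 − 30 = 21 remain).
21 into Jul → Jul 21.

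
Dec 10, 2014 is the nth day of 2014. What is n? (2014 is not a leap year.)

344

Days in months before Dec: 31 + 28 + 31 + 30 + 31 + 30 + 31 + 31 + 30 + 31 + 30 = 334.
Plus 10 days into Dec → day 344.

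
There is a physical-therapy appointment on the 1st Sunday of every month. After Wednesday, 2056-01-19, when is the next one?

January 2056 starts on a Saturday, so its 1st Sunday is 2056-01-02 (1 day in).
That is not after 2056-01-19, so look at February 2056.
February 2056 starts on a Tuesday, so its 1st Sunday is 2056-02-06 (5 days in).

2056-02-06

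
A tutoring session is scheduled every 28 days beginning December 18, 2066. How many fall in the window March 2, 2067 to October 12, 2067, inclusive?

Occurrences land 28·i days after December 18, 2066 for i = 0, 1, 2, …
March 2, 2067 is 74 days after the start; 74 ÷ 28 = 2 remainder 18; since the remainder is 18, round up to i = 3. First occurrence in the window: #4 on March 12, 2067 (3×28 = 84 days in).
October 12, 2067 is 298 days after the start; 298 ÷ 28 = 10 remainder 18. Last occurrence in the window: #11 on September 24, 2067.
Occurrences #4 through #11: 8 in total.

8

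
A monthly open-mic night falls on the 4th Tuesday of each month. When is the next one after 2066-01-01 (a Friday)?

2066-01-26

January 2066 starts on a Friday; its first Tuesday is the 5th, so the 4th Tuesday is the 26th — 2066-01-26.
2066-01-26 is after 2066-01-01, so that is the next one.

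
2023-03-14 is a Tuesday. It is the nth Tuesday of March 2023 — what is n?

2nd

Day 14 falls in week ⌈14/7⌉ of the month.
Days 1–7 hold the 1st Tuesday, 8–14 the 2nd, 15–21 the 3rd, 22–28 the 4th, 29–31 the 5th.
14 is in the range for the 2nd.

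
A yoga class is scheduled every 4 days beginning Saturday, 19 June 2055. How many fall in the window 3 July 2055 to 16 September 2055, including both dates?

Occurrences land 4·i days after 19 June 2055 for i = 0, 1, 2, …
3 July 2055 is 14 days after the start; 14 ÷ 4 = 3 remainder 2; since the remainder is 2, round up to i = 4. First occurrence in the window: #5 on 5 July 2055 (4×4 = 16 days in).
16 September 2055 is 89 days after the start; 89 ÷ 4 = 22 remainder 1. Last occurrence in the window: #23 on 15 September 2055.
Occurrences #5 through #23: 19 in total.

19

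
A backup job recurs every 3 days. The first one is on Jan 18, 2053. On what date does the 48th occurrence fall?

The 48th occurrence is 47 intervals after the first: 47 × 3 = 141 days after Jan 18, 2053.
Jan has 31 days — 13 days to the end of Jan leaves 128.
Feb has 28 days (100 left).
Mar has 31 days (69 left).
Apr has 30 days (39 left).
May has 31 days (8 left).
8 days into Jun → Jun 8, 2053.

Jun 8, 2053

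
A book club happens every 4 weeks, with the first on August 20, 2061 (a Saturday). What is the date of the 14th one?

The 14th occurrence is 13 intervals after the first: 13 × 28 = 364 days after August 20, 2061.
August has 31 days — 11 days to the end of August leaves 353.
September has 30 days (323 left).
October has 31 days (292 left).
November has 30 days (262 left).
December has 31 days (231 left).
January has 31 days (200 left).
February has 28 days (172 left).
March has 31 days (141 left).
April has 30 days (111 left).
May has 31 days (80 left).
June has 30 days (50 left).
July has 31 days (19 left).
19 days into August → August 19, 2062.

August 19, 2062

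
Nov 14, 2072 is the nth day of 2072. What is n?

319

Days in months before Nov: 31 + 29 + 31 + 30 + 31 + 30 + 31 + 31 + 30 + 31 = 305.
Plus 14 days into Nov → day 319.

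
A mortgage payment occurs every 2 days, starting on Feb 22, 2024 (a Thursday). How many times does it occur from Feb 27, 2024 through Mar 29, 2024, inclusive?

Occurrences land 2·i days after Feb 22, 2024 for i = 0, 1, 2, …
Feb 27, 2024 is 5 days after the start; 5 ÷ 2 = 2 remainder 1; since the remainder is 1, round up to i = 3. First occurrence in the window: #4 on Feb 28, 2024 (3×2 = 6 days in).
Mar 29, 2024 is 36 days after the start; 36 ÷ 2 = 18 remainder 0. Last occurrence in the window: #19 on Mar 29, 2024.
Occurrences #4 through #19: 16 in total.

16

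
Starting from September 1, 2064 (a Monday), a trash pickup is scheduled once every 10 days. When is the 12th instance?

December 20, 2064

The 12th occurrence is 11 intervals after the first: 11 × 10 = 110 days after September 1, 2064.
September has 30 days — 29 days to the end of September leaves 81.
October has 31 days (50 left).
November has 30 days (20 left).
20 days into December → December 20, 2064.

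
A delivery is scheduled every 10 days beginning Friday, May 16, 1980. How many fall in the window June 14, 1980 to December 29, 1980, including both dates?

20

Occurrences land 10·i days after May 16, 1980 for i = 0, 1, 2, …
June 14, 1980 is 29 days after the start; 29 ÷ 10 = 2 remainder 9; since the remainder is 9, round up to i = 3. First occurrence in the window: #4 on June 15, 1980 (3×10 = 30 days in).
December 29, 1980 is 227 days after the start; 227 ÷ 10 = 22 remainder 7. Last occurrence in the window: #23 on December 22, 1980.
Occurrences #4 through #23: 20 in total.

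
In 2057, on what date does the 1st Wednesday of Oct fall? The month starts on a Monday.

Oct 3, 2057

Oct 2057 begins on a Monday, so the first Wednesday is Oct 3 (2 days later).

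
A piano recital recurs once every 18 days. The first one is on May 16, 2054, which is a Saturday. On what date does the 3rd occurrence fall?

June 21, 2054

The 3rd occurrence is 2 intervals after the first: 2 × 18 = 36 days after May 16, 2054.
May has 31 days — 15 days to the end of May leaves 21.
21 days into June → June 21, 2054.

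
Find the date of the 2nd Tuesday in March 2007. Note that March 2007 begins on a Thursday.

March 13, 2007

March 2007 begins on a Thursday, so the first Tuesday is March 6 (5 days later).
The 2nd Tuesday is 1 weeks later: 6 + 7 = 13.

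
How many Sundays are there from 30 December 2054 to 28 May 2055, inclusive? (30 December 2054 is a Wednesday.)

21

30 December 2054 is a Wednesday; the first Sunday on or after it is 3 January 2055 (4 days later).
From 3 January 2055 to 28 May 2055: 28 + 28 + 31 + 30 + 28 = 145 days (rest of January, February, March, April, May).
145 ÷ 7 = 20 full weeks with remainder 5, so 20 more Sundays after the first → 21.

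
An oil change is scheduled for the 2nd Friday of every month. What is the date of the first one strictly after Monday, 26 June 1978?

14 July 1978

June 1978 starts on a Thursday; its first Friday is the 2nd, so the 2nd Friday is the 9th — 9 June 1978.
That is not after 26 June 1978, so look at July 1978.
July 1978 starts on a Saturday; its first Friday is the 7th, so the 2nd Friday is the 14th — 14 July 1978.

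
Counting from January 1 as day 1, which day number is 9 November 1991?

Days in months before November: 31 + 28 + 31 + 30 + 31 + 30 + 31 + 31 + 30 + 31 = 304.
Plus 9 days into November → day 313.

313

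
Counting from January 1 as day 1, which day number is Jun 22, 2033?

173

Days in months before Jun: 31 + 28 + 31 + 30 + 31 = 151.
Plus 22 days into Jun → day 173.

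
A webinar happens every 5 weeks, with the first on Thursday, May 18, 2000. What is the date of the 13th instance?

The 13th occurrence is 12 intervals after the first: 12 × 35 = 420 days after May 18, 2000.
May has 31 days — 13 days to the end of May leaves 407.
From end of May to end of 2000 is 214 days (193 left).
January has 31 days (162 left).
February has 28 days (134 left).
March has 31 days (103 left).
April has 30 days (73 left).
May has 31 days (42 left).
June has 30 days (12 left).
12 days into July → July 12, 2001.

July 12, 2001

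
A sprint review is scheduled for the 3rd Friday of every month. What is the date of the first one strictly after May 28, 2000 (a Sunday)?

May 2000 starts on a Monday; its first Friday is the 5th, so the 3rd Friday is the 19th — May 19, 2000.
That is not after May 28, 2000, so look at Jun 2000.
Jun 2000 starts on a Thursday; its first Friday is the 2nd, so the 3rd Friday is the 16th — Jun 16, 2000.

Jun 16, 2000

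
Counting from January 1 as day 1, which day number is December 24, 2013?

358

Days in months before December: 31 + 28 + 31 + 30 + 31 + 30 + 31 + 31 + 30 + 31 + 30 = 334.
Plus 24 days into December → day 358.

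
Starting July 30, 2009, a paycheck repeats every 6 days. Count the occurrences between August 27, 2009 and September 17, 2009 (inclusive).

4

Occurrences land 6·i days after July 30, 2009 for i = 0, 1, 2, …
August 27, 2009 is 28 days after the start; 28 ÷ 6 = 4 remainder 4; since the remainder is 4, round up to i = 5. First occurrence in the window: #6 on August 29, 2009 (5×6 = 30 days in).
September 17, 2009 is 49 days after the start; 49 ÷ 6 = 8 remainder 1. Last occurrence in the window: #9 on September 16, 2009.
Occurrences #6 through #9: 4 in total.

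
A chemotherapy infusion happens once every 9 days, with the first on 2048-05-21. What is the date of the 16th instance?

The 16th occurrence is 15 intervals after the first: 15 × 9 = 135 days after 2048-05-21.
May has 31 days — 10 days to the end of May leaves 125.
June has 30 days (95 left).
July has 31 days (64 left).
August has 31 days (33 left).
September has 30 days (3 left).
3 days into October → 2048-10-03.

2048-10-03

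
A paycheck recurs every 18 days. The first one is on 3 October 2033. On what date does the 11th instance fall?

1 April 2034

The 11th occurrence is 10 intervals after the first: 10 × 18 = 180 days after 3 October 2033.
October has 31 days — 28 days to the end of October leaves 152.
November has 30 days (122 left).
December has 31 days (91 left).
January has 31 days (60 left).
February has 28 days (32 left).
March has 31 days (1 left).
1 day into April → 1 April 2034.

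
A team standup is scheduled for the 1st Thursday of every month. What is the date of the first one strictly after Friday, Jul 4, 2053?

Aug 7, 2053

Jul 2053 starts on a Tuesday, so its 1st Thursday is Jul 3, 2053 (2 days in).
That is not after Jul 4, 2053, so look at Aug 2053.
Aug 2053 starts on a Friday, so its 1st Thursday is Aug 7, 2053 (6 days in).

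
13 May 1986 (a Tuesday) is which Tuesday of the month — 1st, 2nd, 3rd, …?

Day 13 falls in week ⌈13/7⌉ of the month.
Days 1–7 hold the 1st Tuesday, 8–14 the 2nd, 15–21 the 3rd, 22–28 the 4th, 29–31 the 5th.
13 is in the range for the 2nd.

2nd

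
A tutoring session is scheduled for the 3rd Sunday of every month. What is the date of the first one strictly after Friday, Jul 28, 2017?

Aug 20, 2017

Jul 2017 starts on a Saturday; its first Sunday is the 2nd, so the 3rd Sunday is the 16th — Jul 16, 2017.
That is not after Jul 28, 2017, so look at Aug 2017.
Aug 2017 starts on a Tuesday; its first Sunday is the 6th, so the 3rd Sunday is the 20th — Aug 20, 2017.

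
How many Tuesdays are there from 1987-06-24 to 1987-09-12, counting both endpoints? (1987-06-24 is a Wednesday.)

1987-06-24 is a Wednesday; the first Tuesday on or after it is 1987-06-30 (6 days later).
From 1987-06-30 to 1987-09-12: 0 + 31 + 31 + 12 = 74 days (rest of June, July, August, September).
74 ÷ 7 = 10 full weeks with remainder 4, so 10 more Tuesdays after the first → 11.

11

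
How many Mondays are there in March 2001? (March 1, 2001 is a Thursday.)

March 1, 2001 is a Thursday; the first Monday on or after it is March 5, 2001 (4 days later).
From March 5, 2001 to March 31, 2001 is 31 − 5 = 26 days.
26 ÷ 7 = 3 full weeks with remainder 5, so 3 more Mondays after the first → 4.

4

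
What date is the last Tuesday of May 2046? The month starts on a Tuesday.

May 2046 begins on a Tuesday, so the first Tuesday is May 1.
May 2046 has 31 days. Adding weeks: 1, 8, 15, 22, 29 — the last one ≤ 31 is the 29th.

May 29, 2046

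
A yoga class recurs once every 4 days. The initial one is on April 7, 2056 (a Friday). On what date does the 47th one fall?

The 47th occurrence is 46 intervals after the first: 46 × 4 = 184 days after April 7, 2056.
April has 30 days — 23 days to the end of April leaves 161.
May has 31 days (130 left).
June has 30 days (100 left).
July has 31 days (69 left).
August has 31 days (38 left).
September has 30 days (8 left).
8 days into October → October 8, 2056.

October 8, 2056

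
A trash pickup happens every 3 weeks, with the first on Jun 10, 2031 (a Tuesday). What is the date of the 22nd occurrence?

The 22nd occurrence is 21 intervals after the first: 21 × 21 = 441 days after Jun 10, 2031.
Jun has 30 days — 20 days to the end of Jun leaves 421.
From end of Jun to end of 2031 is 184 days (237 left).
Jan has 31 days (206 left).
Feb has 29 days (177 left).
Mar has 31 days (146 left).
Apr has 30 days (116 left).
May has 31 days (85 left).
Jun has 30 days (55 left).
Jul has 31 days (24 left).
24 days into Aug → Aug 24, 2032.

Aug 24, 2032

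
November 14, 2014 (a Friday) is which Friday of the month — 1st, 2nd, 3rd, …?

2nd

Day 14 falls in week ⌈14/7⌉ of the month.
Days 1–7 hold the 1st Friday, 8–14 the 2nd, 15–21 the 3rd, 22–28 the 4th, 29–31 the 5th.
14 is in the range for the 2nd.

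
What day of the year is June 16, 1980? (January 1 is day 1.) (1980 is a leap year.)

168

Days in months before June: 31 + 29 + 31 + 30 + 31 = 152.
Plus 16 days into June → day 168.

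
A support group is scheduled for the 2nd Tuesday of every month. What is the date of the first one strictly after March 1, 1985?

March 1985 starts on a Friday; its first Tuesday is the 5th, so the 2nd Tuesday is the 12th — March 12, 1985.
March 12, 1985 is after March 1, 1985, so that is the next one.

March 12, 1985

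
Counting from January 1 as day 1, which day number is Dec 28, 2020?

363

Days in months before Dec: 31 + 29 + 31 + 30 + 31 + 30 + 31 + 31 + 30 + 31 + 30 = 335.
Plus 28 days into Dec → day 363.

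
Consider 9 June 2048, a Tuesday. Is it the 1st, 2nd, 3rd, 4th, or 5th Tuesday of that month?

2nd

Day 9 falls in week ⌈9/7⌉ of the month.
Days 1–7 hold the 1st Tuesday, 8–14 the 2nd, 15–21 the 3rd, 22–28 the 4th, 29–31 the 5th.
9 is in the range for the 2nd.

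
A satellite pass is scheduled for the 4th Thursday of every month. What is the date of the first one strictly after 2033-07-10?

July 2033 starts on a Friday; its first Thursday is the 7th, so the 4th Thursday is the 28th — 2033-07-28.
2033-07-28 is after 2033-07-10, so that is the next one.

2033-07-28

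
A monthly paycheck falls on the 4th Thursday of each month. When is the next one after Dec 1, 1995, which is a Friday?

Dec 1995 starts on a Friday; its first Thursday is the 7th, so the 4th Thursday is the 28th — Dec 28, 1995.
Dec 28, 1995 is after Dec 1, 1995, so that is the next one.

Dec 28, 1995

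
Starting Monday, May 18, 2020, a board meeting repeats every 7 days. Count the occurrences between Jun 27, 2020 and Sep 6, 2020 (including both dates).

Occurrences land 7·i days after May 18, 2020 for i = 0, 1, 2, …
Jun 27, 2020 is 40 days after the start; 40 ÷ 7 = 5 remainder 5; since the remainder is 5, round up to i = 6. First occurrence in the window: #7 on Jun 29, 2020 (6×7 = 42 days in).
Sep 6, 2020 is 111 days after the start; 111 ÷ 7 = 15 remainder 6. Last occurrence in the window: #16 on Aug 31, 2020.
Occurrences #7 through #16: 10 in total.

10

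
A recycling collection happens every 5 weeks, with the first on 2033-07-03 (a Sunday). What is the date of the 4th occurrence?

2033-10-16

The 4th occurrence is 3 intervals after the first: 3 × 35 = 105 days after 2033-07-03.
July has 31 days — 28 days to the end of July leaves 77.
August has 31 days (46 left).
September has 30 days (16 left).
16 days into October → 2033-10-16.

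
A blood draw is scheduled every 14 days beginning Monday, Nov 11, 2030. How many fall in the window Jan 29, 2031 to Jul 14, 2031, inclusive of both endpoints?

Occurrences land 14·i days after Nov 11, 2030 for i = 0, 1, 2, …
Jan 29, 2031 is 79 days after the start; 79 ÷ 14 = 5 remainder 9; since the remainder is 9, round up to i = 6. First occurrence in the window: #7 on Feb 3, 2031 (6×14 = 84 days in).
Jul 14, 2031 is 245 days after the start; 245 ÷ 14 = 17 remainder 7. Last occurrence in the window: #18 on Jul 7, 2031.
Occurrences #7 through #18: 12 in total.

12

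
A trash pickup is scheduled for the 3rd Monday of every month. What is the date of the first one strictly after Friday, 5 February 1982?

15 February 1982

February 1982 starts on a Monday; its first Monday is the 1st, so the 3rd Monday is the 15th — 15 February 1982.
15 February 1982 is after 5 February 1982, so that is the next one.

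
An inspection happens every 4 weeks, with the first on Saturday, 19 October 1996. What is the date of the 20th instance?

The 20th occurrence is 19 intervals after the first: 19 × 28 = 532 days after 19 October 1996.
October has 31 days — 12 days to the end of October leaves 520.
From end of October to end of 1996 is 61 days (459 left).
1997 has 365 days (94 left).
January has 31 days (63 left).
February has 28 days (35 left).
March has 31 days (4 left).
4 days into April → 4 April 1998.

4 April 1998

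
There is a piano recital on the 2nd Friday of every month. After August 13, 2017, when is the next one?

August 2017 starts on a Tuesday; its first Friday is the 4th, so the 2nd Friday is the 11th — August 11, 2017.
That is not after August 13, 2017, so look at September 2017.
September 2017 starts on a Friday; its first Friday is the 1st, so the 2nd Friday is the 8th — September 8, 2017.

September 8, 2017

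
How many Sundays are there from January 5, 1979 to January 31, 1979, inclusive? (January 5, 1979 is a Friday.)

4

January 5, 1979 is a Friday; the first Sunday on or after it is January 7, 1979 (2 days later).
From January 7, 1979 to January 31, 1979 is 31 − 7 = 24 days.
24 ÷ 7 = 3 full weeks with remainder 3, so 3 more Sundays after the first → 4.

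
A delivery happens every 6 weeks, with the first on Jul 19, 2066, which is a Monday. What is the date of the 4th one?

The 4th occurrence is 3 intervals after the first: 3 × 42 = 126 days after Jul 19, 2066.
Jul has 31 days — 12 days to the end of Jul leaves 114.
Aug has 31 days (83 left).
Sep has 30 days (53 left).
Oct has 31 days (22 left).
22 days into Nov → Nov 22, 2066.

Nov 22, 2066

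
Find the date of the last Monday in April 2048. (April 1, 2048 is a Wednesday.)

April 27, 2048

April 2048 begins on a Wednesday, so the first Monday is April 6 (5 days later).
April 2048 has 30 days. Adding weeks: 6, 13, 20, 27 — the last one ≤ 30 is the 27th.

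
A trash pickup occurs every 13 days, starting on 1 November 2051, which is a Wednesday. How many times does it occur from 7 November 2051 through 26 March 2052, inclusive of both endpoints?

Occurrences land 13·i days after 1 November 2051 for i = 0, 1, 2, …
7 November 2051 is 6 days after the start; 6 ÷ 13 = 0 remainder 6; since the remainder is 6, round up to i = 1. First occurrence in the window: #2 on 14 November 2051 (1×13 = 13 days in).
26 March 2052 is 146 days after the start; 146 ÷ 13 = 11 remainder 3. Last occurrence in the window: #12 on 23 March 2052.
Occurrences #2 through #12: 11 in total.

11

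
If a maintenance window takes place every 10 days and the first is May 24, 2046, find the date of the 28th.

Feb 18, 2047

The 28th occurrence is 27 intervals after the first: 27 × 10 = 270 days after May 24, 2046.
May has 31 days — 7 days to the end of May leaves 263.
Jun has 30 days (233 left).
Jul has 31 days (202 left).
Aug has 31 days (171 left).
Sep has 30 days (141 left).
Oct has 31 days (110 left).
Nov has 30 days (80 left).
Dec has 31 days (49 left).
Jan has 31 days (18 left).
18 days into Feb → Feb 18, 2047.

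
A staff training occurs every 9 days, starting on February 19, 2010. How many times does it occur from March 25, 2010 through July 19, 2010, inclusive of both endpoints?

Occurrences land 9·i days after February 19, 2010 for i = 0, 1, 2, …
March 25, 2010 is 34 days after the start; 34 ÷ 9 = 3 remainder 7; since the remainder is 7, round up to i = 4. First occurrence in the window: #5 on March 27, 2010 (4×9 = 36 days in).
July 19, 2010 is 150 days after the start; 150 ÷ 9 = 16 remainder 6. Last occurrence in the window: #17 on July 13, 2010.
Occurrences #5 through #17: 13 in total.

13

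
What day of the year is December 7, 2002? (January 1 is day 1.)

Days in months before December: 31 + 28 + 31 + 30 + 31 + 30 + 31 + 31 + 30 + 31 + 30 = 334.
Plus 7 days into December → day 341.

341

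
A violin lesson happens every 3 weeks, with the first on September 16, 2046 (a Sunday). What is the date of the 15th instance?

July 7, 2047

The 15th occurrence is 14 intervals after the first: 14 × 21 = 294 days after September 16, 2046.
September has 30 days — 14 days to the end of September leaves 280.
October has 31 days (249 left).
November has 30 days (219 left).
December has 31 days (188 left).
January has 31 days (157 left).
February has 28 days (129 left).
March has 31 days (98 left).
April has 30 days (68 left).
May has 31 days (37 left).
June has 30 days (7 left).
7 days into July → July 7, 2047.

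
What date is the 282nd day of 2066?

January has 31 days (282 − 31 = 251 remain).
February has 28 days (251 − 28 = 223 remain).
March has 31 days (223 − 31 = 192 remain).
April has 30 days (192 − 30 = 162 remain).
May has 31 days (162 − 31 = 131 remain).
June has 30 days (131 − 30 = 101 remain).
July has 31 days (101 − 31 = 70 remain).
August has 31 days (70 − 31 = 39 remain).
September has 30 days (39 − 30 = 9 remain).
9 into October → October 9.

2066-10-09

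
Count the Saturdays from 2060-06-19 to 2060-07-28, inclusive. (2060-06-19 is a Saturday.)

6

2060-06-19 is a Saturday; the first Saturday on or after it is 2060-06-19.
From 2060-06-19 to 2060-07-28: 11 + 28 = 39 days (rest of June, July).
39 ÷ 7 = 5 full weeks with remainder 4, so 5 more Saturdays after the first → 6.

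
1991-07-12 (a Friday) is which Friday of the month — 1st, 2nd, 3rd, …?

Day 12 falls in week ⌈12/7⌉ of the month.
Days 1–7 hold the 1st Friday, 8–14 the 2nd, 15–21 the 3rd, 22–28 the 4th, 29–31 the 5th.
12 is in the range for the 2nd.

2nd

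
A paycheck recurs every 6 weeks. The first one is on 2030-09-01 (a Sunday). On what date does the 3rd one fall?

2030-11-24

The 3rd occurrence is 2 intervals after the first: 2 × 42 = 84 days after 2030-09-01.
September has 30 days — 29 days to the end of September leaves 55.
October has 31 days (24 left).
24 days into November → 2030-11-24.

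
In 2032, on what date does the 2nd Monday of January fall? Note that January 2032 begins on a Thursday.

January 2032 begins on a Thursday, so the first Monday is January 5 (4 days later).
The 2nd Monday is 1 weeks later: 5 + 7 = 12.

January 12, 2032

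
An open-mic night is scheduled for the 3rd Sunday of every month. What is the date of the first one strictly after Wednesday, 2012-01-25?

2012-02-19

January 2012 starts on a Sunday; its first Sunday is the 1st, so the 3rd Sunday is the 15th — 2012-01-15.
That is not after 2012-01-25, so look at February 2012.
February 2012 starts on a Wednesday; its first Sunday is the 5th, so the 3rd Sunday is the 19th — 2012-02-19.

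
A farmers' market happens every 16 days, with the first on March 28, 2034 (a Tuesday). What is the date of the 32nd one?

The 32nd occurrence is 31 intervals after the first: 31 × 16 = 496 days after March 28, 2034.
March has 31 days — 3 days to the end of March leaves 493.
From end of March to end of 2034 is 275 days (218 left).
January has 31 days (187 left).
February has 28 days (159 left).
March has 31 days (128 left).
April has 30 days (98 left).
May has 31 days (67 left).
June has 30 days (37 left).
July has 31 days (6 left).
6 days into August → August 6, 2035.

August 6, 2035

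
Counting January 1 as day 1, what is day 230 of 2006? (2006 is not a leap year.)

January has 31 days (230 − 31 = 199 remain).
February has 28 days (199 − 28 = 171 remain).
March has 31 days (171 − 31 = 140 remain).
April has 30 days (140 − 30 = 110 remain).
May has 31 days (110 − 31 = 79 remain).
June has 30 days (79 − 30 = 49 remain).
July has 31 days (49 − 31 = 18 remain).
18 into August → August 18.

2006-08-18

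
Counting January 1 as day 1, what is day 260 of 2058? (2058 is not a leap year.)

2058-09-17

January has 31 days (260 − 31 = 229 remain).
February has 28 days (229 − 28 = 201 remain).
March has 31 days (201 − 31 = 170 remain).
April has 30 days (170 − 30 = 140 remain).
May has 31 days (140 − 31 = 109 remain).
June has 30 days (109 − 30 = 79 remain).
July has 31 days (79 − 31 = 48 remain).
August has 31 days (48 − 31 = 17 remain).
17 into September → September 17.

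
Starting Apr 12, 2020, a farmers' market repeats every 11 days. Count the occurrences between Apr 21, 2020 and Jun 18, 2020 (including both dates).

6

Occurrences land 11·i days after Apr 12, 2020 for i = 0, 1, 2, …
Apr 21, 2020 is 9 days after the start; 9 ÷ 11 = 0 remainder 9; since the remainder is 9, round up to i = 1. First occurrence in the window: #2 on Apr 23, 2020 (1×11 = 11 days in).
Jun 18, 2020 is 67 days after the start; 67 ÷ 11 = 6 remainder 1. Last occurrence in the window: #7 on Jun 17, 2020.
Occurrences #2 through #7: 6 in total.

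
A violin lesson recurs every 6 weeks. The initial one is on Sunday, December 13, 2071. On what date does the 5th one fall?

The 5th occurrence is 4 intervals after the first: 4 × 42 = 168 days after December 13, 2071.
December has 31 days — 18 days to the end of December leaves 150.
January has 31 days (119 left).
February has 29 days (90 left).
March has 31 days (59 left).
April has 30 days (29 left).
29 days into May → May 29, 2072.

May 29, 2072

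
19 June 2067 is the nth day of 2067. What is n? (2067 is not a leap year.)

170

Days in months before June: 31 + 28 + 31 + 30 + 31 = 151.
Plus 19 days into June → day 170.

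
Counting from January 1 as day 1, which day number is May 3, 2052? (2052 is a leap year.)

Days in months before May: 31 + 29 + 31 + 30 = 121.
Plus 3 days into May → day 124.

124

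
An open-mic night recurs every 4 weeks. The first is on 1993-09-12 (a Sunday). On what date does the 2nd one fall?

The 2nd occurrence is 1 interval after the first: 1 × 28 = 28 days after 1993-09-12.
September has 30 days — 18 days to the end of September leaves 10.
10 days into October → 1993-10-10.

1993-10-10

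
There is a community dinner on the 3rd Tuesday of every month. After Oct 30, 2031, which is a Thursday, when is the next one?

Oct 2031 starts on a Wednesday; its first Tuesday is the 7th, so the 3rd Tuesday is the 21st — Oct 21, 2031.
That is not after Oct 30, 2031, so look at Nov 2031.
Nov 2031 starts on a Saturday; its first Tuesday is the 4th, so the 3rd Tuesday is the 18th — Nov 18, 2031.

Nov 18, 2031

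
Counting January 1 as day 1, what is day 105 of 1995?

April 15, 1995

January has 31 days (105 − 31 = 74 remain).
February has 28 days (74 − 28 = 46 remain).
March has 31 days (46 − 31 = 15 remain).
15 into April → April 15.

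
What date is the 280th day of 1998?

January has 31 days (280 − 31 = 249 remain).
February has 28 days (249 − 28 = 221 remain).
March has 31 days (221 − 31 = 190 remain).
April has 30 days (190 − 30 = 160 remain).
May has 31 days (160 − 31 = 129 remain).
June has 30 days (129 − 30 = 99 remain).
July has 31 days (99 − 31 = 68 remain).
August has 31 days (68 − 31 = 37 remain).
September has 30 days (37 − 30 = 7 remain).
7 into October → October 7.

1998-10-07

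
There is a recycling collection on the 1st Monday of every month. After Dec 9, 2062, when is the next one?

Jan 1, 2063

Dec 2062 starts on a Friday, so its 1st Monday is Dec 4, 2062 (3 days in).
That is not after Dec 9, 2062, so look at Jan 2063.
Jan 2063 starts on a Monday, so its 1st Monday is Jan 1, 2063.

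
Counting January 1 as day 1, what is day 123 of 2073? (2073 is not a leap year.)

2073-05-03

January has 31 days (123 − 31 = 92 remain).
February has 28 days (92 − 28 = 64 remain).
March has 31 days (64 − 31 = 33 remain).
April has 30 days (33 − 30 = 3 remain).
3 into May → May 3.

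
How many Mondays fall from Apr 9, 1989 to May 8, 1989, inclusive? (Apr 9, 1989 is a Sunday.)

Apr 9, 1989 is a Sunday; the first Monday on or after it is Apr 10, 1989 (1 day later).
From Apr 10, 1989 to May 8, 1989: 20 + 8 = 28 days (rest of Apr, May).
28 ÷ 7 = 4 full weeks with remainder 0, so 4 more Mondays after the first → 5.

5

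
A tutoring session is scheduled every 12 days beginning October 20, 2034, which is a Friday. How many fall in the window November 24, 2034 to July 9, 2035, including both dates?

19

Occurrences land 12·i days after October 20, 2034 for i = 0, 1, 2, …
November 24, 2034 is 35 days after the start; 35 ÷ 12 = 2 remainder 11; since the remainder is 11, round up to i = 3. First occurrence in the window: #4 on November 25, 2034 (3×12 = 36 days in).
July 9, 2035 is 262 days after the start; 262 ÷ 12 = 21 remainder 10. Last occurrence in the window: #22 on June 29, 2035.
Occurrences #4 through #22: 19 in total.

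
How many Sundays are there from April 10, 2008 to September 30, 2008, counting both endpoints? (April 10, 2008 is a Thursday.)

April 10, 2008 is a Thursday; the first Sunday on or after it is April 13, 2008 (3 days later).
From April 13, 2008 to September 30, 2008: 17 + 31 + 30 + 31 + 31 + 30 = 170 days (rest of April, May, June, July, August, September).
170 ÷ 7 = 24 full weeks with remainder 2, so 24 more Sundays after the first → 25.

25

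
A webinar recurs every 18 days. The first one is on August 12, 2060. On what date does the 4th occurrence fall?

October 5, 2060

The 4th occurrence is 3 intervals after the first: 3 × 18 = 54 days after August 12, 2060.
August has 31 days — 19 days to the end of August leaves 35.
September has 30 days (5 left).
5 days into October → October 5, 2060.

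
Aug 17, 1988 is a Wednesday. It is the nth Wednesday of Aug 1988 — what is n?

Day 17 falls in week ⌈17/7⌉ of the month.
Days 1–7 hold the 1st Wednesday, 8–14 the 2nd, 15–21 the 3rd, 22–28 the 4th, 29–31 the 5th.
17 is in the range for the 3rd.

3rd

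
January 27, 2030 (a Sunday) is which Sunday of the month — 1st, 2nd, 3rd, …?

Day 27 falls in week ⌈27/7⌉ of the month.
Days 1–7 hold the 1st Sunday, 8–14 the 2nd, 15–21 the 3rd, 22–28 the 4th, 29–31 the 5th.
27 is in the range for the 4th.

4th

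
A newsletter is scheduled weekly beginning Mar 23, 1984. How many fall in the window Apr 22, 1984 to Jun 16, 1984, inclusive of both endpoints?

8

Occurrences land 7·i days after Mar 23, 1984 for i = 0, 1, 2, …
Apr 22, 1984 is 30 days after the start; 30 ÷ 7 = 4 remainder 2; since the remainder is 2, round up to i = 5. First occurrence in the window: #6 on Apr 27, 1984 (5×7 = 35 days in).
Jun 16, 1984 is 85 days after the start; 85 ÷ 7 = 12 remainder 1. Last occurrence in the window: #13 on Jun 15, 1984.
Occurrences #6 through #13: 8 in total.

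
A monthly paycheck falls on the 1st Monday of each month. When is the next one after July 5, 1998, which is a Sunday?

July 6, 1998

July 1998 starts on a Wednesday, so its 1st Monday is July 6, 1998 (5 days in).
July 6, 1998 is after July 5, 1998, so that is the next one.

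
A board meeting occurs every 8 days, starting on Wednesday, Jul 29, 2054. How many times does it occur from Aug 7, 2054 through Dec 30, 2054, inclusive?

Occurrences land 8·i days after Jul 29, 2054 for i = 0, 1, 2, …
Aug 7, 2054 is 9 days after the start; 9 ÷ 8 = 1 remainder 1; since the remainder is 1, round up to i = 2. First occurrence in the window: #3 on Aug 14, 2054 (2×8 = 16 days in).
Dec 30, 2054 is 154 days after the start; 154 ÷ 8 = 19 remainder 2. Last occurrence in the window: #20 on Dec 28, 2054.
Occurrences #3 through #20: 18 in total.

18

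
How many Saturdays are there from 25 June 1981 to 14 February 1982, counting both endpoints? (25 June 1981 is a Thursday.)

34

25 June 1981 is a Thursday; the first Saturday on or after it is 27 June 1981 (2 days later).
From 27 June 1981 to 14 February 1982: 3 + 31 + 31 + 30 + 31 + 30 + 31 + 31 + 14 = 232 days (rest of June, July, August, September, October, November, December, January, February).
232 ÷ 7 = 33 full weeks with remainder 1, so 33 more Saturdays after the first → 34.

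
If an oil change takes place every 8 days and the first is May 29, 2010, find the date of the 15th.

The 15th occurrence is 14 intervals after the first: 14 × 8 = 112 days after May 29, 2010.
May has 31 days — 2 days to the end of May leaves 110.
Jun has 30 days (80 left).
Jul has 31 days (49 left).
Aug has 31 days (18 left).
18 days into Sep → Sep 18, 2010.

Sep 18, 2010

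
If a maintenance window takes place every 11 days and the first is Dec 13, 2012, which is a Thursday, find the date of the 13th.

Apr 24, 2013

The 13th occurrence is 12 intervals after the first: 12 × 11 = 132 days after Dec 13, 2012.
Dec has 31 days — 18 days to the end of Dec leaves 114.
Jan has 31 days (83 left).
Feb has 28 days (55 left).
Mar has 31 days (24 left).
24 days into Apr → Apr 24, 2013.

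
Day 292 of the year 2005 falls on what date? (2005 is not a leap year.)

October 19, 2005

January has 31 days (292 − 31 = 261 remain).
February has 28 days (261 − 28 = 233 remain).
March has 31 days (233 − 31 = 202 remain).
April has 30 days (202 − 30 = 172 remain).
May has 31 days (172 − 31 = 141 remain).
June has 30 days (141 − 30 = 111 remain).
July has 31 days (111 − 31 = 80 remain).
August has 31 days (80 − 31 = 49 remain).
September has 30 days (49 − 30 = 19 remain).
19 into October → October 19.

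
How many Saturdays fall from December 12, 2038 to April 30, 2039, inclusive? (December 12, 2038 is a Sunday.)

December 12, 2038 is a Sunday; the first Saturday on or after it is December 18, 2038 (6 days later).
From December 18, 2038 to April 30, 2039: 13 + 31 + 28 + 31 + 30 = 133 days (rest of December, January, February, March, April).
133 ÷ 7 = 19 full weeks with remainder 0, so 19 more Saturdays after the first → 20.

20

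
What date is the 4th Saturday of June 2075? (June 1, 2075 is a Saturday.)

June 2075 begins on a Saturday, so the first Saturday is June 1.
The 4th Saturday is 3 weeks later: 1 + 21 = 22.

2075-06-22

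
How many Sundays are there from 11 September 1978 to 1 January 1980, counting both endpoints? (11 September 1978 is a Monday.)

11 September 1978 is a Monday; the first Sunday on or after it is 17 September 1978 (6 days later).
From 17 September 1978 to 1 January 1980: 105 + 365 + 1 = 471 days (rest of 1978, 1979, to 1 January 1980 in 1980).
471 ÷ 7 = 67 full weeks with remainder 2, so 67 more Sundays after the first → 68.

68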